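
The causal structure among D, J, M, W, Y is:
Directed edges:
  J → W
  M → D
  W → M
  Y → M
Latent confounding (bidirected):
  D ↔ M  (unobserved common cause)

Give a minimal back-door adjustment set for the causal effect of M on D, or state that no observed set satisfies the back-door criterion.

desc(M)\{M}={D}; candidates ⊆ {J,W,Y}.
M↔D: latent back-door arc(s) into M.
size 0: {}; under {} M still reaches {D,J,W,Y} ∋ D.
size 1: {J}, {W}, {Y}; under {J} M still reaches {D,W,Y} ∋ D.
size 2: {J,W}, {J,Y}, {W,Y}; under {J,W} M still reaches {D,Y} ∋ D.
M↔D cannot be blocked by any observed set — no back-door set.

M→D: no observed back-door set.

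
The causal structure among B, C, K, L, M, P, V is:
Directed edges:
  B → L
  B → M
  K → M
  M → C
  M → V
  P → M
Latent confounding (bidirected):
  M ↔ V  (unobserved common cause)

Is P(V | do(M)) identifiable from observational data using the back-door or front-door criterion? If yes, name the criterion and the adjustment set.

P(V|do(M)): not identifiable (no BD/FD set).

desc(M)\{M}={C,V}; candidates ⊆ {B,K,L,P}.
M↔V: latent back-door arc(s) into M.
size 0: {}; under {} M still reaches {B,K,L,P,V} ∋ V.
size 1: {B}, {K}, {L} …(+1); under {B} M still reaches {K,P,V} ∋ V.
size 2: {B,K}, {B,L}, {B,P} …(+3); under {B,K} M still reaches {P,V} ∋ V.
M↔V cannot be blocked by any observed set — no back-door set.
No mediator lies on a directed M→…→V path.
Neither criterion identifies P(V|do(M)) in this graph.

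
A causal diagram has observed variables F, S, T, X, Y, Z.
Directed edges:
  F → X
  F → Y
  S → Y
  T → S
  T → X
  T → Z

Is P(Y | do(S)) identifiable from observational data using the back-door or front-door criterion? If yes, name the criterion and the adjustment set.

desc(S)\{S}={Y}; candidates ⊆ {F,T,X,Z}.
∅: S⊥Y given ∅ in G with S→· removed — back-door holds.
P(Y|do(S)) = P(Y|S) — no adjustment needed.

P(Y|do(S)): backdoor, adjust for ∅.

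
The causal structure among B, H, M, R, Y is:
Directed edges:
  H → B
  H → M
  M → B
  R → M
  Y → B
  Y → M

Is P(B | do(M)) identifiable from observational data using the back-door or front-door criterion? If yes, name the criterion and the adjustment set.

P(B|do(M)): backdoor, adjust for {H, Y}.

desc(M)\{M}={B}; candidates ⊆ {H,R,Y}.
size 0: {}; under {} M still reaches {B,H,R,Y} ∋ B.
size 1: {H}, {R}, {Y}; under {H} M still reaches {B,R,Y} ∋ B.
{H,Y}: M⊥B given {H,Y} in G with M→· removed — back-door holds.
P(B|do(M)) = Σ_{H,Y} P(B|M,H,Y)·P(H,Y).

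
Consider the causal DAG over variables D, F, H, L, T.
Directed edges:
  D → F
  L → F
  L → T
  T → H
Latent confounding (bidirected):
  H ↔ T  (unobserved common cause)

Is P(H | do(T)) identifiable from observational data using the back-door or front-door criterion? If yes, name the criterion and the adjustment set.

desc(T)\{T}={H}; candidates ⊆ {D,F,L}.
T↔H: latent back-door arc(s) into T.
size 0: {}; under {} T still reaches {F,H,L} ∋ H.
size 1: {D}, {F}, {L}; under {D} T still reaches {F,H,L} ∋ H.
size 2: {D,F}, {D,L}, {F,L}; under {D,F} T still reaches {H,L} ∋ H.
T↔H cannot be blocked by any observed set — no back-door set.
No mediator lies on a directed T→…→H path.
Neither criterion identifies P(H|do(T)) in this graph.

P(H|do(T)): not identifiable (no BD/FD set).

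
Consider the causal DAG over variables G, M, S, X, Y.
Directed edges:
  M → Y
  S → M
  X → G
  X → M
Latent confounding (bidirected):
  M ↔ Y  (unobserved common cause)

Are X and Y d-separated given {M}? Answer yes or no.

Bayes-Ball from X | {M} reaches {G,S,Y}.
Y ∈ reach(X|{M}) ⇒ X ⊥̸ Y | {M}.

No — X and Y are d-connected given {M}.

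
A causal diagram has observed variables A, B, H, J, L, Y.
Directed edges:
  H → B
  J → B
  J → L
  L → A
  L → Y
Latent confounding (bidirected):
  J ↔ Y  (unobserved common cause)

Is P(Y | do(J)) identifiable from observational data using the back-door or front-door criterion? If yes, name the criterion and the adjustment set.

P(Y|do(J)): frontdoor, adjust for {L}.

desc(J)\{J}={A,B,L,Y}; candidates ⊆ {H}.
J↔Y: latent back-door arc(s) into J.
size 0: {}; under {} J still reaches {Y} ∋ Y.
size 1: {H}; under {H} J still reaches {Y} ∋ Y.
J↔Y cannot be blocked by any observed set — no back-door set.
{L}: (i) intercepts every directed J→Y path; (ii) no back-door J→{L}; (iii) {J} blocks every back-door {L}→Y. Front-door holds.
P(Y|do(J)) = Σ_{L} P(L|J) Σ_{J'} P(Y|L,J')P(J').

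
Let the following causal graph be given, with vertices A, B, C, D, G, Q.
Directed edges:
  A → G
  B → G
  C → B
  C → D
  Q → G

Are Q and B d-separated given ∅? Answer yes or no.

Bayes-Ball from Q | ∅ reaches {G}.
B ∉ reach(Q|∅) ⇒ Q ⊥ B | ∅.

Yes — Q ⊥ B | ∅.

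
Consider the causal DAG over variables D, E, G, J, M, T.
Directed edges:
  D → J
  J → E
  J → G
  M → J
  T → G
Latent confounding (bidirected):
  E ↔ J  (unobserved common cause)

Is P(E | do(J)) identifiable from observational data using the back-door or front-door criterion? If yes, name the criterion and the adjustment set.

desc(J)\{J}={E,G}; candidates ⊆ {D,M,T}.
J↔E: latent back-door arc(s) into J.
size 0: {}; under {} J still reaches {D,E,M} ∋ E.
size 1: {D}, {M}, {T}; under {D} J still reaches {E,M} ∋ E.
size 2: {D,M}, {D,T}, {M,T}; under {D,M} J still reaches {E} ∋ E.
J↔E cannot be blocked by any observed set — no back-door set.
No mediator lies on a directed J→…→E path.
Neither criterion identifies P(E|do(J)) in this graph.

P(E|do(J)): not identifiable (no BD/FD set).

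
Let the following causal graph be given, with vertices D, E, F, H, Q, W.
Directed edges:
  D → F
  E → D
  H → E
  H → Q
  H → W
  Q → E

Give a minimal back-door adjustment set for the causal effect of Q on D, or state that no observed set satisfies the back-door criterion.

desc(Q)\{Q}={D,E,F}; candidates ⊆ {H,W}.
size 0: {}; under {} Q still reaches {D,E,F,H,W} ∋ D.
{H}: Q⊥D given {H} in G with Q→· removed — back-door holds.

Q→D: minimal back-door set {H}.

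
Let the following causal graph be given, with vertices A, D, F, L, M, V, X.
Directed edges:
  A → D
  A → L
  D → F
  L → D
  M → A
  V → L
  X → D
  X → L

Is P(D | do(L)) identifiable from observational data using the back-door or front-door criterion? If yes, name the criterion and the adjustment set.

P(D|do(L)): backdoor, adjust for {A, X}.

desc(L)\{L}={D,F}; candidates ⊆ {A,M,V,X}.
size 0: {}; under {} L still reaches {A,D,F,M,V,X} ∋ D.
size 1: {A}, {M}, {V} …(+1); under {A} L still reaches {D,F,V,X} ∋ D.
{A,X}: L⊥D given {A,X} in G with L→· removed — back-door holds.
P(D|do(L)) = Σ_{A,X} P(D|L,A,X)·P(A,X).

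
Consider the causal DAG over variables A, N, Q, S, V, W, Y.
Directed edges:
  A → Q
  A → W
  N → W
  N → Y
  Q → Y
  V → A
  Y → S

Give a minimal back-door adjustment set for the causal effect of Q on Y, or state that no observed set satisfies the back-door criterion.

Q→Y: minimal back-door set ∅.

desc(Q)\{Q}={S,Y}; candidates ⊆ {A,N,V,W}.
∅: Q⊥Y given ∅ in G with Q→· removed — back-door holds.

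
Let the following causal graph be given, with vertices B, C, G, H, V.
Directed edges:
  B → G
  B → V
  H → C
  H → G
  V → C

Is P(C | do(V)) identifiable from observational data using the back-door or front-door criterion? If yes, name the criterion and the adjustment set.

desc(V)\{V}={C}; candidates ⊆ {B,G,H}.
∅: V⊥C given ∅ in G with V→· removed — back-door holds.
P(C|do(V)) = P(C|V) — no adjustment needed.

P(C|do(V)): backdoor, adjust for ∅.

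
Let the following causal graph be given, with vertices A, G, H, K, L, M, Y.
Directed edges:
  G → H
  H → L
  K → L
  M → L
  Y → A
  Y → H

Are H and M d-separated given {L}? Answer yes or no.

No — H and M are d-connected given {L}.

Bayes-Ball from H | {L} reaches {A,G,K,M,Y}.
M ∈ reach(H|{L}) ⇒ H ⊥̸ M | {L}.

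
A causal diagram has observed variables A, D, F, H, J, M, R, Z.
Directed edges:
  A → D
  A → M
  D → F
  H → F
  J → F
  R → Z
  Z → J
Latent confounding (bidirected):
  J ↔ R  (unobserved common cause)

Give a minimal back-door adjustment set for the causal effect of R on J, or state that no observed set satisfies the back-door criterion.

R→J: no observed back-door set.

desc(R)\{R}={F,J,Z}; candidates ⊆ {A,D,H,M}.
R↔J: latent back-door arc(s) into R.
size 0: {}; under {} R still reaches {F,J} ∋ J.
size 1: {A}, {D}, {H} …(+1); under {A} R still reaches {F,J} ∋ J.
size 2: {A,D}, {A,H}, {A,M} …(+3); under {A,D} R still reaches {F,J} ∋ J.
R↔J cannot be blocked by any observed set — no back-door set.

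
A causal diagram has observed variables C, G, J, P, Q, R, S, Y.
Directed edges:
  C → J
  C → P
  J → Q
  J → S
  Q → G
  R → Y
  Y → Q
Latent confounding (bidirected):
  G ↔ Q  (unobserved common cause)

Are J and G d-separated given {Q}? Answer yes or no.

Bayes-Ball from J | {Q} reaches {C,G,P,R,S,Y}.
G ∈ reach(J|{Q}) ⇒ J ⊥̸ G | {Q}.

No — J and G are d-connected given {Q}.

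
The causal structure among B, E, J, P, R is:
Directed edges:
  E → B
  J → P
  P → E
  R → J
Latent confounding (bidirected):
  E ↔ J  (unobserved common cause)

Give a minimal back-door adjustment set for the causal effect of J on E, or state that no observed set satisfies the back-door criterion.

desc(J)\{J}={B,E,P}; candidates ⊆ {R}.
J↔E: latent back-door arc(s) into J.
size 0: {}; under {} J still reaches {B,E,R} ∋ E.
size 1: {R}; under {R} J still reaches {B,E} ∋ E.
J↔E cannot be blocked by any observed set — no back-door set.

J→E: no observed back-door set.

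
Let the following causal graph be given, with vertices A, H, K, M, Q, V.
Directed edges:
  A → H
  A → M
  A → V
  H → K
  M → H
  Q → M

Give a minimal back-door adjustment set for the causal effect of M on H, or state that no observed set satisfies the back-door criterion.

M→H: minimal back-door set {A}.

desc(M)\{M}={H,K}; candidates ⊆ {A,Q,V}.
size 0: {}; under {} M still reaches {A,H,K,Q,V} ∋ H.
{A}: M⊥H given {A} in G with M→· removed — back-door holds.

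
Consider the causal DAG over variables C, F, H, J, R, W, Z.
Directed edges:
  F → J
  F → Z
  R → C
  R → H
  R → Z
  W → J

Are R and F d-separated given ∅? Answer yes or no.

Yes — R ⊥ F | ∅.

Bayes-Ball from R | ∅ reaches {C,H,Z}.
F ∉ reach(R|∅) ⇒ R ⊥ F | ∅.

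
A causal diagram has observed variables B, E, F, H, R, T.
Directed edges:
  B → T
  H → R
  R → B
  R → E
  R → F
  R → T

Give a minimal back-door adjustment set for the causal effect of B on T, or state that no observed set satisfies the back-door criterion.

desc(B)\{B}={T}; candidates ⊆ {E,F,H,R}.
size 0: {}; under {} B still reaches {E,F,H,R,T} ∋ T.
{R}: B⊥T given {R} in G with B→· removed — back-door holds.

B→T: minimal back-door set {R}.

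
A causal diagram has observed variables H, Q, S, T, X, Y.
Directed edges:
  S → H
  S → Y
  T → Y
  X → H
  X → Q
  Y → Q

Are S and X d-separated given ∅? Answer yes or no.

Bayes-Ball from S | ∅ reaches {H,Q,Y}.
X ∉ reach(S|∅) ⇒ S ⊥ X | ∅.

Yes — S ⊥ X | ∅.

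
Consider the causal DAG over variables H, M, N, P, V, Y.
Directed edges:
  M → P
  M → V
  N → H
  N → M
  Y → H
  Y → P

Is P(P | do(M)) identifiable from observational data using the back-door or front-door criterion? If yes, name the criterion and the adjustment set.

desc(M)\{M}={P,V}; candidates ⊆ {H,N,Y}.
∅: M⊥P given ∅ in G with M→· removed — back-door holds.
P(P|do(M)) = P(P|M) — no adjustment needed.

P(P|do(M)): backdoor, adjust for ∅.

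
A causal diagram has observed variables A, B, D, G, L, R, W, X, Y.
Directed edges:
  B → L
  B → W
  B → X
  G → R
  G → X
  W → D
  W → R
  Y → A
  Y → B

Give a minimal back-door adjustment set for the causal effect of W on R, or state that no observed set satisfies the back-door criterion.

W→R: minimal back-door set ∅.

desc(W)\{W}={D,R}; candidates ⊆ {A,B,G,L,X,Y}.
∅: W⊥R given ∅ in G with W→· removed — back-door holds.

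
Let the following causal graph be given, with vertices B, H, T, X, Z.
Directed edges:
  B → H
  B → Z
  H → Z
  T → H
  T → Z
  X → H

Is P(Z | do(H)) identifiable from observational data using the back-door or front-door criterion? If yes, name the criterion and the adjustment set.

P(Z|do(H)): backdoor, adjust for {B, T}.

desc(H)\{H}={Z}; candidates ⊆ {B,T,X}.
size 0: {}; under {} H still reaches {B,T,X,Z} ∋ Z.
size 1: {B}, {T}, {X}; under {B} H still reaches {T,X,Z} ∋ Z.
{B,T}: H⊥Z given {B,T} in G with H→· removed — back-door holds.
P(Z|do(H)) = Σ_{B,T} P(Z|H,B,T)·P(B,T).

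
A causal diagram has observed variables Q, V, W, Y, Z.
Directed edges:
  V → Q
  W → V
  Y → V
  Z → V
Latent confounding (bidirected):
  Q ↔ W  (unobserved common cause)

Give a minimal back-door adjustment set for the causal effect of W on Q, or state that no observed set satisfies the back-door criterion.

W→Q: no observed back-door set.

desc(W)\{W}={Q,V}; candidates ⊆ {Y,Z}.
W↔Q: latent back-door arc(s) into W.
size 0: {}; under {} W still reaches {Q} ∋ Q.
size 1: {Y}, {Z}; under {Y} W still reaches {Q} ∋ Q.
size 2: {Y,Z}; under {Y,Z} W still reaches {Q} ∋ Q.
W↔Q cannot be blocked by any observed set — no back-door set.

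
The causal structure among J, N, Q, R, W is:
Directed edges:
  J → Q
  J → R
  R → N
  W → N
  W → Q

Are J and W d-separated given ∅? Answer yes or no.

Yes — J ⊥ W | ∅.

Bayes-Ball from J | ∅ reaches {N,Q,R}.
W ∉ reach(J|∅) ⇒ J ⊥ W | ∅.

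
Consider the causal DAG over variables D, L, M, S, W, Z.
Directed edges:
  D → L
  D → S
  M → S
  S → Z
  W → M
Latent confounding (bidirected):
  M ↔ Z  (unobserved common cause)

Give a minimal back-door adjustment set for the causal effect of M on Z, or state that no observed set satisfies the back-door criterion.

desc(M)\{M}={S,Z}; candidates ⊆ {D,L,W}.
M↔Z: latent back-door arc(s) into M.
size 0: {}; under {} M still reaches {W,Z} ∋ Z.
size 1: {D}, {L}, {W}; under {D} M still reaches {W,Z} ∋ Z.
size 2: {D,L}, {D,W}, {L,W}; under {D,L} M still reaches {W,Z} ∋ Z.
M↔Z cannot be blocked by any observed set — no back-door set.

M→Z: no observed back-door set.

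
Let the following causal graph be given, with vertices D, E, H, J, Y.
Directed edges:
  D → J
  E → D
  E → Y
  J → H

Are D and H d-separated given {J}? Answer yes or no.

Bayes-Ball from D | {J} reaches {E,Y}.
H ∉ reach(D|{J}) ⇒ D ⊥ H | {J}.

Yes — D ⊥ H | {J}.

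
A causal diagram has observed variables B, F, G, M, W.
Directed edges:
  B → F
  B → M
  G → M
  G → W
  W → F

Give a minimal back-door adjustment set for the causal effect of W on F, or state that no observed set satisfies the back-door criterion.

desc(W)\{W}={F}; candidates ⊆ {B,G,M}.
∅: W⊥F given ∅ in G with W→· removed — back-door holds.

W→F: minimal back-door set ∅.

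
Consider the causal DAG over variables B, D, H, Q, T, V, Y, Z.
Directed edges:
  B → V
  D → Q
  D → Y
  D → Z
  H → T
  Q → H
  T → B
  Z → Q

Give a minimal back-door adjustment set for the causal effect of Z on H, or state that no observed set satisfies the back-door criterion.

Z→H: minimal back-door set {D}.

desc(Z)\{Z}={B,H,Q,T,V}; candidates ⊆ {D,Y}.
size 0: {}; under {} Z still reaches {B,D,H,Q,T,V,Y} ∋ H.
{D}: Z⊥H given {D} in G with Z→· removed — back-door holds.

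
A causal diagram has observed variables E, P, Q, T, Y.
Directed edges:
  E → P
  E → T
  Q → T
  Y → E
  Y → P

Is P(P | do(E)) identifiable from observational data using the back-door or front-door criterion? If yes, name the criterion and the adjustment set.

P(P|do(E)): backdoor, adjust for {Y}.

desc(E)\{E}={P,T}; candidates ⊆ {Q,Y}.
size 0: {}; under {} E still reaches {P,Y} ∋ P.
{Y}: E⊥P given {Y} in G with E→· removed — back-door holds.
P(P|do(E)) = Σ_{Y} P(P|E,Y)·P(Y).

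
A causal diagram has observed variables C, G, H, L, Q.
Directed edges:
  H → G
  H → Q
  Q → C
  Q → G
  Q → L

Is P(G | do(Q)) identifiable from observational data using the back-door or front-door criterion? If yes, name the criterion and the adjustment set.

P(G|do(Q)): backdoor, adjust for {H}.

desc(Q)\{Q}={C,G,L}; candidates ⊆ {H}.
size 0: {}; under {} Q still reaches {G,H} ∋ G.
{H}: Q⊥G given {H} in G with Q→· removed — back-door holds.
P(G|do(Q)) = Σ_{H} P(G|Q,H)·P(H).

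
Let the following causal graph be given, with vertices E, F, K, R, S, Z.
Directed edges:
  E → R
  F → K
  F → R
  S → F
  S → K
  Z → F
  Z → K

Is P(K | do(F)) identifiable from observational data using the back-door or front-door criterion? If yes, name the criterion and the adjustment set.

desc(F)\{F}={K,R}; candidates ⊆ {E,S,Z}.
size 0: {}; under {} F still reaches {K,S,Z} ∋ K.
size 1: {E}, {S}, {Z}; under {E} F still reaches {K,S,Z} ∋ K.
{S,Z}: F⊥K given {S,Z} in G with F→· removed — back-door holds.
P(K|do(F)) = Σ_{S,Z} P(K|F,S,Z)·P(S,Z).

P(K|do(F)): backdoor, adjust for {S, Z}.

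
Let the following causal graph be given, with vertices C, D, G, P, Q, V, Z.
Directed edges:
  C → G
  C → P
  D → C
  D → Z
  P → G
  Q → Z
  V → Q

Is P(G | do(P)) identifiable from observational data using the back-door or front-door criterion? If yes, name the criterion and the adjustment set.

desc(P)\{P}={G}; candidates ⊆ {C,D,Q,V,Z}.
size 0: {}; under {} P still reaches {C,D,G,Z} ∋ G.
{C}: P⊥G given {C} in G with P→· removed — back-door holds.
P(G|do(P)) = Σ_{C} P(G|P,C)·P(C).

P(G|do(P)): backdoor, adjust for {C}.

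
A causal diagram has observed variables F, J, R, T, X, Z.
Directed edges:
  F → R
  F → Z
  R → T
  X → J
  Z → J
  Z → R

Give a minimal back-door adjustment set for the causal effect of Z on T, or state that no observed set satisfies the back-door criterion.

desc(Z)\{Z}={J,R,T}; candidates ⊆ {F,X}.
size 0: {}; under {} Z still reaches {F,R,T} ∋ T.
{F}: Z⊥T given {F} in G with Z→· removed — back-door holds.

Z→T: minimal back-door set {F}.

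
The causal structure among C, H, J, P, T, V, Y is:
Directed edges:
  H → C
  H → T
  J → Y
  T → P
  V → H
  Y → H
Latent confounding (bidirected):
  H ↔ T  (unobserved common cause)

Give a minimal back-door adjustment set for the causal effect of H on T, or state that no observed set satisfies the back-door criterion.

desc(H)\{H}={C,P,T}; candidates ⊆ {J,V,Y}.
H↔T: latent back-door arc(s) into H.
size 0: {}; under {} H still reaches {J,P,T,V,Y} ∋ T.
size 1: {J}, {V}, {Y}; under {J} H still reaches {P,T,V,Y} ∋ T.
size 2: {J,V}, {J,Y}, {V,Y}; under {J,V} H still reaches {P,T,Y} ∋ T.
H↔T cannot be blocked by any observed set — no back-door set.

H→T: no observed back-door set.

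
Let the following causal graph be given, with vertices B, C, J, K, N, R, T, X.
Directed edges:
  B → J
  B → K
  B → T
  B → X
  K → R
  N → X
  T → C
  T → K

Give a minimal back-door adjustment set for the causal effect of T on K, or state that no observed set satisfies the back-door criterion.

T→K: minimal back-door set {B}.

desc(T)\{T}={C,K,R}; candidates ⊆ {B,J,N,X}.
size 0: {}; under {} T still reaches {B,J,K,R,X} ∋ K.
{B}: T⊥K given {B} in G with T→· removed — back-door holds.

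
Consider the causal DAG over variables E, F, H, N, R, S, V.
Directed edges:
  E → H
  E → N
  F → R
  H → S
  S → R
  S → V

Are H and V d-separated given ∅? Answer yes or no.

No — H and V are d-connected given ∅.

Bayes-Ball from H | ∅ reaches {E,N,R,S,V}.
V ∈ reach(H|∅) ⇒ H ⊥̸ V | ∅.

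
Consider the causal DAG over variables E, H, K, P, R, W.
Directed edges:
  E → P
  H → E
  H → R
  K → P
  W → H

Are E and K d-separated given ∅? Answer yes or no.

Yes — E ⊥ K | ∅.

Bayes-Ball from E | ∅ reaches {H,P,R,W}.
K ∉ reach(E|∅) ⇒ E ⊥ K | ∅.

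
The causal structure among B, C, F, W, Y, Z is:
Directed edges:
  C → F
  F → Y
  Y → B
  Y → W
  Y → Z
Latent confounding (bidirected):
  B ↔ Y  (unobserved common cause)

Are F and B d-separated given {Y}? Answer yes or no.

Bayes-Ball from F | {Y} reaches {B,C}.
B ∈ reach(F|{Y}) ⇒ F ⊥̸ B | {Y}.

No — F and B are d-connected given {Y}.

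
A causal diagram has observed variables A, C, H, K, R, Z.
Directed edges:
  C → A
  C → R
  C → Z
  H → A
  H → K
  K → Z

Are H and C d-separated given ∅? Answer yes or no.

Bayes-Ball from H | ∅ reaches {A,K,Z}.
C ∉ reach(H|∅) ⇒ H ⊥ C | ∅.

Yes — H ⊥ C | ∅.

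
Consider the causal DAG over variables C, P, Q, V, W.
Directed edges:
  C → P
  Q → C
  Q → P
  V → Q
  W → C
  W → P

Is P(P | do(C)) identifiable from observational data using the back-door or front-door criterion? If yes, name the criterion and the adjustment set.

P(P|do(C)): backdoor, adjust for {Q, W}.

desc(C)\{C}={P}; candidates ⊆ {Q,V,W}.
size 0: {}; under {} C still reaches {P,Q,V,W} ∋ P.
size 1: {Q}, {V}, {W}; under {Q} C still reaches {P,W} ∋ P.
{Q,W}: C⊥P given {Q,W} in G with C→· removed — back-door holds.
P(P|do(C)) = Σ_{Q,W} P(P|C,Q,W)·P(Q,W).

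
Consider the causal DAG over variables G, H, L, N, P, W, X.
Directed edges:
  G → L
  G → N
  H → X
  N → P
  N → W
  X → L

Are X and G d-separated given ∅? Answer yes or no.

Yes — X ⊥ G | ∅.

Bayes-Ball from X | ∅ reaches {H,L}.
G ∉ reach(X|∅) ⇒ X ⊥ G | ∅.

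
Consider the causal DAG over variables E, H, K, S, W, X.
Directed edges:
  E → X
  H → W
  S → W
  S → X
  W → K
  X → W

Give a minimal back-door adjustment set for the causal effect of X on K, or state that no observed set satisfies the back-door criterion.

X→K: minimal back-door set {S}.

desc(X)\{X}={K,W}; candidates ⊆ {E,H,S}.
size 0: {}; under {} X still reaches {E,K,S,W} ∋ K.
{S}: X⊥K given {S} in G with X→· removed — back-door holds.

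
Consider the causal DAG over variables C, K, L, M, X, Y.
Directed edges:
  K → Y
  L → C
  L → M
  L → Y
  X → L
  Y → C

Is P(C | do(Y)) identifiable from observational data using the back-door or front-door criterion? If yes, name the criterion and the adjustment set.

desc(Y)\{Y}={C}; candidates ⊆ {K,L,M,X}.
size 0: {}; under {} Y still reaches {C,K,L,M,X} ∋ C.
{L}: Y⊥C given {L} in G with Y→· removed — back-door holds.
P(C|do(Y)) = Σ_{L} P(C|Y,L)·P(L).

P(C|do(Y)): backdoor, adjust for {L}.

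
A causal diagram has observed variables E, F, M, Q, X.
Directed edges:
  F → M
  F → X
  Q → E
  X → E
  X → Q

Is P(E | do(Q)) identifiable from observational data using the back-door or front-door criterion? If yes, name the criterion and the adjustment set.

desc(Q)\{Q}={E}; candidates ⊆ {F,M,X}.
size 0: {}; under {} Q still reaches {E,F,M,X} ∋ E.
{X}: Q⊥E given {X} in G with Q→· removed — back-door holds.
P(E|do(Q)) = Σ_{X} P(E|Q,X)·P(X).

P(E|do(Q)): backdoor, adjust for {X}.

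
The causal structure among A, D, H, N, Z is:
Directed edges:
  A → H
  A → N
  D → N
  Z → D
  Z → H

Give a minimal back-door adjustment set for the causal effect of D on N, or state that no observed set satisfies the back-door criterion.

D→N: minimal back-door set ∅.

desc(D)\{D}={N}; candidates ⊆ {A,H,Z}.
∅: D⊥N given ∅ in G with D→· removed — back-door holds.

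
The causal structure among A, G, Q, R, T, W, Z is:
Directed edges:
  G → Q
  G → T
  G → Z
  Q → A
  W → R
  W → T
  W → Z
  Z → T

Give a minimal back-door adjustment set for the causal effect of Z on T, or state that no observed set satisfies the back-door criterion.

desc(Z)\{Z}={T}; candidates ⊆ {A,G,Q,R,W}.
size 0: {}; under {} Z still reaches {A,G,Q,R,T,W} ∋ T.
size 1: {A}, {G}, {Q} …(+2); under {A} Z still reaches {G,Q,R,T,W} ∋ T.
{G,W}: Z⊥T given {G,W} in G with Z→· removed — back-door holds.

Z→T: minimal back-door set {G, W}.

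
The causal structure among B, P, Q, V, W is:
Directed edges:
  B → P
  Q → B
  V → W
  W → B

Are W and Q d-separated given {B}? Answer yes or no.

No — W and Q are d-connected given {B}.

Bayes-Ball from W | {B} reaches {Q,V}.
Q ∈ reach(W|{B}) ⇒ W ⊥̸ Q | {B}.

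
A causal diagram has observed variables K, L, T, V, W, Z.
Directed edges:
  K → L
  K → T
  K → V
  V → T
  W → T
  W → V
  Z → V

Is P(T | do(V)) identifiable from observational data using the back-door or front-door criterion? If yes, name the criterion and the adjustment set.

P(T|do(V)): backdoor, adjust for {K, W}.

desc(V)\{V}={T}; candidates ⊆ {K,L,W,Z}.
size 0: {}; under {} V still reaches {K,L,T,W,Z} ∋ T.
size 1: {K}, {L}, {W} …(+1); under {K} V still reaches {T,W,Z} ∋ T.
{K,W}: V⊥T given {K,W} in G with V→· removed — back-door holds.
P(T|do(V)) = Σ_{K,W} P(T|V,K,W)·P(K,W).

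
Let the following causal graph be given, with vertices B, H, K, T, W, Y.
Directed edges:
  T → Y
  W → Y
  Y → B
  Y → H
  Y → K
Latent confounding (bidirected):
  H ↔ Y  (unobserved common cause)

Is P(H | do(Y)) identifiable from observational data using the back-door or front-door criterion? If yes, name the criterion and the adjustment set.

P(H|do(Y)): not identifiable (no BD/FD set).

desc(Y)\{Y}={B,H,K}; candidates ⊆ {T,W}.
Y↔H: latent back-door arc(s) into Y.
size 0: {}; under {} Y still reaches {H,T,W} ∋ H.
size 1: {T}, {W}; under {T} Y still reaches {H,W} ∋ H.
size 2: {T,W}; under {T,W} Y still reaches {H} ∋ H.
Y↔H cannot be blocked by any observed set — no back-door set.
No mediator lies on a directed Y→…→H path.
Neither criterion identifies P(H|do(Y)) in this graph.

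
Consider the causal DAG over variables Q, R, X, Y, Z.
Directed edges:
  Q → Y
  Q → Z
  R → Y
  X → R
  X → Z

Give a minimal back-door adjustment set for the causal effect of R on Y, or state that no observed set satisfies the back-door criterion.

R→Y: minimal back-door set ∅.

desc(R)\{R}={Y}; candidates ⊆ {Q,X,Z}.
∅: R⊥Y given ∅ in G with R→· removed — back-door holds.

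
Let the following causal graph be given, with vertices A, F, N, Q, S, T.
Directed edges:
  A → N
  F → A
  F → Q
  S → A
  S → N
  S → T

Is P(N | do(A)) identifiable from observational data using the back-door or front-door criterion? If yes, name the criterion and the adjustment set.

P(N|do(A)): backdoor, adjust for {S}.

desc(A)\{A}={N}; candidates ⊆ {F,Q,S,T}.
size 0: {}; under {} A still reaches {F,N,Q,S,T} ∋ N.
{S}: A⊥N given {S} in G with A→· removed — back-door holds.
P(N|do(A)) = Σ_{S} P(N|A,S)·P(S).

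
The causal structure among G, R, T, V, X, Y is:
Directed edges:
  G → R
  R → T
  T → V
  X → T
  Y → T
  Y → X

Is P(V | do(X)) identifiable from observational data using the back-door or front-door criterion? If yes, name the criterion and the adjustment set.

P(V|do(X)): backdoor, adjust for {Y}.

desc(X)\{X}={T,V}; candidates ⊆ {G,R,Y}.
size 0: {}; under {} X still reaches {T,V,Y} ∋ V.
{Y}: X⊥V given {Y} in G with X→· removed — back-door holds.
P(V|do(X)) = Σ_{Y} P(V|X,Y)·P(Y).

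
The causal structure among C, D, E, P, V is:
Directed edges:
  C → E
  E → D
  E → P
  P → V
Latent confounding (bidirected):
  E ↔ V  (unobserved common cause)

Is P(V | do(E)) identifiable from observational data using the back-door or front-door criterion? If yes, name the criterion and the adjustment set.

desc(E)\{E}={D,P,V}; candidates ⊆ {C}.
E↔V: latent back-door arc(s) into E.
size 0: {}; under {} E still reaches {C,V} ∋ V.
size 1: {C}; under {C} E still reaches {V} ∋ V.
E↔V cannot be blocked by any observed set — no back-door set.
{P}: (i) intercepts every directed E→V path; (ii) no back-door E→{P}; (iii) {E} blocks every back-door {P}→V. Front-door holds.
P(V|do(E)) = Σ_{P} P(P|E) Σ_{E'} P(V|P,E')P(E').

P(V|do(E)): frontdoor, adjust for {P}.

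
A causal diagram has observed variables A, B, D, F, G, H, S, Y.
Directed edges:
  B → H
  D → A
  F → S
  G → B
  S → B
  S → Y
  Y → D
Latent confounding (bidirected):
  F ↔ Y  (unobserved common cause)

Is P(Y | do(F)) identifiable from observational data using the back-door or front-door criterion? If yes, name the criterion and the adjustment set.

desc(F)\{F}={A,B,D,H,S,Y}; candidates ⊆ {G}.
F↔Y: latent back-door arc(s) into F.
size 0: {}; under {} F still reaches {A,D,Y} ∋ Y.
size 1: {G}; under {G} F still reaches {A,D,Y} ∋ Y.
F↔Y cannot be blocked by any observed set — no back-door set.
{S}: (i) intercepts every directed F→Y path; (ii) no back-door F→{S}; (iii) {F} blocks every back-door {S}→Y. Front-door holds.
P(Y|do(F)) = Σ_{S} P(S|F) Σ_{F'} P(Y|S,F')P(F').

P(Y|do(F)): frontdoor, adjust for {S}.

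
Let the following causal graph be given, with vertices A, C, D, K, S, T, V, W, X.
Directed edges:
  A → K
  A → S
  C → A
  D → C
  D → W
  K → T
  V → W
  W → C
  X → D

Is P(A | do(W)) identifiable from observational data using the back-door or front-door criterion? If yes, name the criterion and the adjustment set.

P(A|do(W)): backdoor, adjust for {D}.

desc(W)\{W}={A,C,K,S,T}; candidates ⊆ {D,V,X}.
size 0: {}; under {} W still reaches {A,C,D,K,S,T,V,X} ∋ A.
{D}: W⊥A given {D} in G with W→· removed — back-door holds.
P(A|do(W)) = Σ_{D} P(A|W,D)·P(D).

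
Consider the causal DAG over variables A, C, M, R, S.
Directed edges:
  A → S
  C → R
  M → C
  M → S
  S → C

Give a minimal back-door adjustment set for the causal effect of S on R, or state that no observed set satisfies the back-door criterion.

S→R: minimal back-door set {M}.

desc(S)\{S}={C,R}; candidates ⊆ {A,M}.
size 0: {}; under {} S still reaches {A,C,M,R} ∋ R.
{M}: S⊥R given {M} in G with S→· removed — back-door holds.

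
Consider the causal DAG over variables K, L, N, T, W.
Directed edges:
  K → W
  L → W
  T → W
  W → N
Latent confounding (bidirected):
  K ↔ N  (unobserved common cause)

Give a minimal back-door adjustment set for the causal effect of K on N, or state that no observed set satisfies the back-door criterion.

K→N: no observed back-door set.

desc(K)\{K}={N,W}; candidates ⊆ {L,T}.
K↔N: latent back-door arc(s) into K.
size 0: {}; under {} K still reaches {N} ∋ N.
size 1: {L}, {T}; under {L} K still reaches {N} ∋ N.
size 2: {L,T}; under {L,T} K still reaches {N} ∋ N.
K↔N cannot be blocked by any observed set — no back-door set.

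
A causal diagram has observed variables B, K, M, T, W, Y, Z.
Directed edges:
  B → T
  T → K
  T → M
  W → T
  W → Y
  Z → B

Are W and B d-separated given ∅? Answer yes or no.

Bayes-Ball from W | ∅ reaches {K,M,T,Y}.
B ∉ reach(W|∅) ⇒ W ⊥ B | ∅.

Yes — W ⊥ B | ∅.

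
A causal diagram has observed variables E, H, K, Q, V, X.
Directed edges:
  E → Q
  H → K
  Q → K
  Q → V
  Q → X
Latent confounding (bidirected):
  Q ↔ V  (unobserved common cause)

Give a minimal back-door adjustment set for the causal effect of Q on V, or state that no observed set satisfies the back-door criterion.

Q→V: no observed back-door set.

desc(Q)\{Q}={K,V,X}; candidates ⊆ {E,H}.
Q↔V: latent back-door arc(s) into Q.
size 0: {}; under {} Q still reaches {E,V} ∋ V.
size 1: {E}, {H}; under {E} Q still reaches {V} ∋ V.
size 2: {E,H}; under {E,H} Q still reaches {V} ∋ V.
Q↔V cannot be blocked by any observed set — no back-door set.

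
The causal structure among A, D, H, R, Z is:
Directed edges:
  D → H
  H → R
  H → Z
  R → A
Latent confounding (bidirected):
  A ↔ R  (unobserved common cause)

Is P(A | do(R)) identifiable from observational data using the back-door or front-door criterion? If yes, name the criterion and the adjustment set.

P(A|do(R)): not identifiable (no BD/FD set).

desc(R)\{R}={A}; candidates ⊆ {D,H,Z}.
R↔A: latent back-door arc(s) into R.
size 0: {}; under {} R still reaches {A,D,H,Z} ∋ A.
size 1: {D}, {H}, {Z}; under {D} R still reaches {A,H,Z} ∋ A.
size 2: {D,H}, {D,Z}, {H,Z}; under {D,H} R still reaches {A} ∋ A.
R↔A cannot be blocked by any observed set — no back-door set.
No mediator lies on a directed R→…→A path.
Neither criterion identifies P(A|do(R)) in this graph.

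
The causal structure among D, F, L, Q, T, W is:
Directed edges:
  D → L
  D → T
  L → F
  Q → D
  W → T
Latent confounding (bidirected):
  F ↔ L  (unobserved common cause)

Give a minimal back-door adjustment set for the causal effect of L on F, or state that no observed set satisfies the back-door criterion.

desc(L)\{L}={F}; candidates ⊆ {D,Q,T,W}.
L↔F: latent back-door arc(s) into L.
size 0: {}; under {} L still reaches {D,F,Q,T} ∋ F.
size 1: {D}, {Q}, {T} …(+1); under {D} L still reaches {F} ∋ F.
size 2: {D,Q}, {D,T}, {D,W} …(+3); under {D,Q} L still reaches {F} ∋ F.
L↔F cannot be blocked by any observed set — no back-door set.

L→F: no observed back-door set.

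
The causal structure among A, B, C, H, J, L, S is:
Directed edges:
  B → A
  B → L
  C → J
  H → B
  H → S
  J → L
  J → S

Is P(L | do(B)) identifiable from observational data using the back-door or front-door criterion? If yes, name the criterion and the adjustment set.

P(L|do(B)): backdoor, adjust for ∅.

desc(B)\{B}={A,L}; candidates ⊆ {C,H,J,S}.
∅: B⊥L given ∅ in G with B→· removed — back-door holds.
P(L|do(B)) = P(L|B) — no adjustment needed.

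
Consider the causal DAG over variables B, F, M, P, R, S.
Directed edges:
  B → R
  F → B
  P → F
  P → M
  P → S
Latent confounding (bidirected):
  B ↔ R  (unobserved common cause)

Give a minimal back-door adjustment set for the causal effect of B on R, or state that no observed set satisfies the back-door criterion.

B→R: no observed back-door set.

desc(B)\{B}={R}; candidates ⊆ {F,M,P,S}.
B↔R: latent back-door arc(s) into B.
size 0: {}; under {} B still reaches {F,M,P,R,S} ∋ R.
size 1: {F}, {M}, {P} …(+1); under {F} B still reaches {R} ∋ R.
size 2: {F,M}, {F,P}, {F,S} …(+3); under {F,M} B still reaches {R} ∋ R.
B↔R cannot be blocked by any observed set — no back-door set.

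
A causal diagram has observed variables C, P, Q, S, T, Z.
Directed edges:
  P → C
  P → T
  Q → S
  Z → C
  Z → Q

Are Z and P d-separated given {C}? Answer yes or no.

Bayes-Ball from Z | {C} reaches {P,Q,S,T}.
P ∈ reach(Z|{C}) ⇒ Z ⊥̸ P | {C}.

No — Z and P are d-connected given {C}.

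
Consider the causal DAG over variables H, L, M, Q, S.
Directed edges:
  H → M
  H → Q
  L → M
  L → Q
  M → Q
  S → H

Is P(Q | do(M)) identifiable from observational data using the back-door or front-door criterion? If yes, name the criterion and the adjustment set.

desc(M)\{M}={Q}; candidates ⊆ {H,L,S}.
size 0: {}; under {} M still reaches {H,L,Q,S} ∋ Q.
size 1: {H}, {L}, {S}; under {H} M still reaches {L,Q} ∋ Q.
{H,L}: M⊥Q given {H,L} in G with M→· removed — back-door holds.
P(Q|do(M)) = Σ_{H,L} P(Q|M,H,L)·P(H,L).

P(Q|do(M)): backdoor, adjust for {H, L}.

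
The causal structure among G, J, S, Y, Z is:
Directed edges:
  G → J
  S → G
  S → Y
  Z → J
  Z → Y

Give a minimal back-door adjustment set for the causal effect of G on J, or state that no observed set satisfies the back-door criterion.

G→J: minimal back-door set ∅.

desc(G)\{G}={J}; candidates ⊆ {S,Y,Z}.
∅: G⊥J given ∅ in G with G→· removed — back-door holds.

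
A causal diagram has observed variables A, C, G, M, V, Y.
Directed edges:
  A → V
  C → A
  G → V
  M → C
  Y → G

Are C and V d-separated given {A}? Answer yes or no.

Bayes-Ball from C | {A} reaches {M}.
V ∉ reach(C|{A}) ⇒ C ⊥ V | {A}.

Yes — C ⊥ V | {A}.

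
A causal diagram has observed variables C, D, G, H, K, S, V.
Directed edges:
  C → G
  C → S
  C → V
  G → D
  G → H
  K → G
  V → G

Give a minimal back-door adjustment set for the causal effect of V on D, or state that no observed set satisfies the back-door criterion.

desc(V)\{V}={D,G,H}; candidates ⊆ {C,K,S}.
size 0: {}; under {} V still reaches {C,D,G,H,S} ∋ D.
{C}: V⊥D given {C} in G with V→· removed — back-door holds.

V→D: minimal back-door set {C}.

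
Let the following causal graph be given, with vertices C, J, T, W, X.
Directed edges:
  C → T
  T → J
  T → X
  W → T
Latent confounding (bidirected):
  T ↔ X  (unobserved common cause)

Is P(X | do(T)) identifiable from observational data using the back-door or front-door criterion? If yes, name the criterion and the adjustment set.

P(X|do(T)): not identifiable (no BD/FD set).

desc(T)\{T}={J,X}; candidates ⊆ {C,W}.
T↔X: latent back-door arc(s) into T.
size 0: {}; under {} T still reaches {C,W,X} ∋ X.
size 1: {C}, {W}; under {C} T still reaches {W,X} ∋ X.
size 2: {C,W}; under {C,W} T still reaches {X} ∋ X.
T↔X cannot be blocked by any observed set — no back-door set.
No mediator lies on a directed T→…→X path.
Neither criterion identifies P(X|do(T)) in this graph.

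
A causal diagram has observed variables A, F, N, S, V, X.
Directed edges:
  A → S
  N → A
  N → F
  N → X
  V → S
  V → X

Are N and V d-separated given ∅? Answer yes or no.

Yes — N ⊥ V | ∅.

Bayes-Ball from N | ∅ reaches {A,F,S,X}.
V ∉ reach(N|∅) ⇒ N ⊥ V | ∅.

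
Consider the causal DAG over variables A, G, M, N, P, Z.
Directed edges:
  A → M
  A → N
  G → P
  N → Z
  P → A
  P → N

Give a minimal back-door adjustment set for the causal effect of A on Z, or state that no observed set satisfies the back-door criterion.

A→Z: minimal back-door set {P}.

desc(A)\{A}={M,N,Z}; candidates ⊆ {G,P}.
size 0: {}; under {} A still reaches {G,N,P,Z} ∋ Z.
{P}: A⊥Z given {P} in G with A→· removed — back-door holds.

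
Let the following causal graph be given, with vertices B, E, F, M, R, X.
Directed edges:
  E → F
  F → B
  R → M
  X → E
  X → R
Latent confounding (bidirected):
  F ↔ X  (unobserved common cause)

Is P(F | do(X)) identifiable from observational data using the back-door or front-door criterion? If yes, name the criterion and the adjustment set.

P(F|do(X)): frontdoor, adjust for {E}.

desc(X)\{X}={B,E,F,M,R}; candidates ⊆ {—}.
X↔F: latent back-door arc(s) into X.
size 0: {}; under {} X still reaches {B,F} ∋ F.
X↔F cannot be blocked by any observed set — no back-door set.
{E}: (i) intercepts every directed X→F path; (ii) no back-door X→{E}; (iii) {X} blocks every back-door {E}→F. Front-door holds.
P(F|do(X)) = Σ_{E} P(E|X) Σ_{X'} P(F|E,X')P(X').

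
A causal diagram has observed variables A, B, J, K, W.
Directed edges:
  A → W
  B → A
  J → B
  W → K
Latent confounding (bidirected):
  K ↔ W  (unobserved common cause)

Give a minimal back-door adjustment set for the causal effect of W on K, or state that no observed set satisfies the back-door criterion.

W→K: no observed back-door set.

desc(W)\{W}={K}; candidates ⊆ {A,B,J}.
W↔K: latent back-door arc(s) into W.
size 0: {}; under {} W still reaches {A,B,J,K} ∋ K.
size 1: {A}, {B}, {J}; under {A} W still reaches {K} ∋ K.
size 2: {A,B}, {A,J}, {B,J}; under {A,B} W still reaches {K} ∋ K.
W↔K cannot be blocked by any observed set — no back-door set.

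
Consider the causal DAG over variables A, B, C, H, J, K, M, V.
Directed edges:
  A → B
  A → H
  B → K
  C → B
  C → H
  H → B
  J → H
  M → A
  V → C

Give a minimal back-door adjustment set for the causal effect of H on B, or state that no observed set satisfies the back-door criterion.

desc(H)\{H}={B,K}; candidates ⊆ {A,C,J,M,V}.
size 0: {}; under {} H still reaches {A,B,C,J,K,M,V} ∋ B.
size 1: {A}, {C}, {J} …(+2); under {A} H still reaches {B,C,J,K,V} ∋ B.
{A,C}: H⊥B given {A,C} in G with H→· removed — back-door holds.

H→B: minimal back-door set {A, C}.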